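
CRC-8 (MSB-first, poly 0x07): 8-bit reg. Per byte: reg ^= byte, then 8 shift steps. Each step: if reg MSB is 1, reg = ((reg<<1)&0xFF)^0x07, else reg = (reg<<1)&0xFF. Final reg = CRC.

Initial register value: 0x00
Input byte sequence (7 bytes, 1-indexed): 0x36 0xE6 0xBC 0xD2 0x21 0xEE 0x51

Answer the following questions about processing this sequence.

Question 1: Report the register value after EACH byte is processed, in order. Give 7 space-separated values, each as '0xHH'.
0x82 0x3B 0x9C 0xED 0x6A 0x95 0x52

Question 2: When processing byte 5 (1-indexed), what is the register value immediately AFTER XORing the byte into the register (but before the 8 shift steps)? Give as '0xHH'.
Answer: 0xCC

Derivation:
Register before byte 5: 0xED
Byte 5: 0x21
0xED XOR 0x21 = 0xCC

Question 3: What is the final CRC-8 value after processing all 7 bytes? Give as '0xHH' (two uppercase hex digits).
Answer: 0x52

Derivation:
After byte 1 (0x36): reg=0x82
After byte 2 (0xE6): reg=0x3B
After byte 3 (0xBC): reg=0x9C
After byte 4 (0xD2): reg=0xED
After byte 5 (0x21): reg=0x6A
After byte 6 (0xEE): reg=0x95
After byte 7 (0x51): reg=0x52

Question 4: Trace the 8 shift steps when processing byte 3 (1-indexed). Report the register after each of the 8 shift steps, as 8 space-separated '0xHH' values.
Answer: 0x09 0x12 0x24 0x48 0x90 0x27 0x4E 0x9C

Derivation:
After byte 1 (0x36): reg=0x82
After byte 2 (0xE6): reg=0x3B
Register before byte 3: 0x3B
After XOR with byte 0xBC: 0x87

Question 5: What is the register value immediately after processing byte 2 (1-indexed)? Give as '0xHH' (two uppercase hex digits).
Answer: 0x3B

Derivation:
After byte 1 (0x36): reg=0x82
After byte 2 (0xE6): reg=0x3B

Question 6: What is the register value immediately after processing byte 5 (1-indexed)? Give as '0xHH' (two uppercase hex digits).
After byte 1 (0x36): reg=0x82
After byte 2 (0xE6): reg=0x3B
After byte 3 (0xBC): reg=0x9C
After byte 4 (0xD2): reg=0xED
After byte 5 (0x21): reg=0x6A

Answer: 0x6A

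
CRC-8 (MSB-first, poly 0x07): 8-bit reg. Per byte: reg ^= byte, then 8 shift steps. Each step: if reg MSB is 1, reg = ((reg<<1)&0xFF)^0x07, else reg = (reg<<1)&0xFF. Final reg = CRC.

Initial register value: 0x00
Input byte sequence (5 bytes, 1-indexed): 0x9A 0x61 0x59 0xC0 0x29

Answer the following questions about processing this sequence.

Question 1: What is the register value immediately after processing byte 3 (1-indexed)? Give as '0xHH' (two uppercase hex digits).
Answer: 0x46

Derivation:
After byte 1 (0x9A): reg=0xCF
After byte 2 (0x61): reg=0x43
After byte 3 (0x59): reg=0x46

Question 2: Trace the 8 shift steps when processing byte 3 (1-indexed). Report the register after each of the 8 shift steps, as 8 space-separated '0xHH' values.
Answer: 0x34 0x68 0xD0 0xA7 0x49 0x92 0x23 0x46

Derivation:
After byte 1 (0x9A): reg=0xCF
After byte 2 (0x61): reg=0x43
Register before byte 3: 0x43
After XOR with byte 0x59: 0x1A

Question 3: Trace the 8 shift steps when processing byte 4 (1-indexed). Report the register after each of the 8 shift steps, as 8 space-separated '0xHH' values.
Answer: 0x0B 0x16 0x2C 0x58 0xB0 0x67 0xCE 0x9B

Derivation:
After byte 1 (0x9A): reg=0xCF
After byte 2 (0x61): reg=0x43
After byte 3 (0x59): reg=0x46
Register before byte 4: 0x46
After XOR with byte 0xC0: 0x86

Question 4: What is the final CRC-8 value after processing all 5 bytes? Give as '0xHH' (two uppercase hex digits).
After byte 1 (0x9A): reg=0xCF
After byte 2 (0x61): reg=0x43
After byte 3 (0x59): reg=0x46
After byte 4 (0xC0): reg=0x9B
After byte 5 (0x29): reg=0x17

Answer: 0x17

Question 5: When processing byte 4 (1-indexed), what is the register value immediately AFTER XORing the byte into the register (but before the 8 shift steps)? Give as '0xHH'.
Register before byte 4: 0x46
Byte 4: 0xC0
0x46 XOR 0xC0 = 0x86

Answer: 0x86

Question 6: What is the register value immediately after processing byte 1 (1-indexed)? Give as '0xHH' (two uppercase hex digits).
After byte 1 (0x9A): reg=0xCF

Answer: 0xCF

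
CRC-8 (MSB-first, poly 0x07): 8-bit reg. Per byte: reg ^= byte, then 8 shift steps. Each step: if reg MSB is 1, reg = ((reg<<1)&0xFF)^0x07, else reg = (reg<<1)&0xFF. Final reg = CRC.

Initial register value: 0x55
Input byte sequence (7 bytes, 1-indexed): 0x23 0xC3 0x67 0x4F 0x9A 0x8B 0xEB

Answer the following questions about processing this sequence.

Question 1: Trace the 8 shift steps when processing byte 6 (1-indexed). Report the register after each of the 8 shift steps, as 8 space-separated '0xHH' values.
After byte 1 (0x23): reg=0x45
After byte 2 (0xC3): reg=0x9B
After byte 3 (0x67): reg=0xFA
After byte 4 (0x4F): reg=0x02
After byte 5 (0x9A): reg=0xC1
Register before byte 6: 0xC1
After XOR with byte 0x8B: 0x4A

Answer: 0x94 0x2F 0x5E 0xBC 0x7F 0xFE 0xFB 0xF1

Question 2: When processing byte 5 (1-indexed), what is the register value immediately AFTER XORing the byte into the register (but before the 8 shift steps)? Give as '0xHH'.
Register before byte 5: 0x02
Byte 5: 0x9A
0x02 XOR 0x9A = 0x98

Answer: 0x98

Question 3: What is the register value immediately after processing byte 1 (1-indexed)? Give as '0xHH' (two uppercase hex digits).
Answer: 0x45

Derivation:
After byte 1 (0x23): reg=0x45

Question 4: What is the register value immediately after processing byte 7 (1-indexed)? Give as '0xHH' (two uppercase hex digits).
After byte 1 (0x23): reg=0x45
After byte 2 (0xC3): reg=0x9B
After byte 3 (0x67): reg=0xFA
After byte 4 (0x4F): reg=0x02
After byte 5 (0x9A): reg=0xC1
After byte 6 (0x8B): reg=0xF1
After byte 7 (0xEB): reg=0x46

Answer: 0x46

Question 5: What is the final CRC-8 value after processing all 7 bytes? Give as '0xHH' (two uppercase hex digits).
After byte 1 (0x23): reg=0x45
After byte 2 (0xC3): reg=0x9B
After byte 3 (0x67): reg=0xFA
After byte 4 (0x4F): reg=0x02
After byte 5 (0x9A): reg=0xC1
After byte 6 (0x8B): reg=0xF1
After byte 7 (0xEB): reg=0x46

Answer: 0x46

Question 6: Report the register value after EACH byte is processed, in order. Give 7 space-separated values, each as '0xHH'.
0x45 0x9B 0xFA 0x02 0xC1 0xF1 0x46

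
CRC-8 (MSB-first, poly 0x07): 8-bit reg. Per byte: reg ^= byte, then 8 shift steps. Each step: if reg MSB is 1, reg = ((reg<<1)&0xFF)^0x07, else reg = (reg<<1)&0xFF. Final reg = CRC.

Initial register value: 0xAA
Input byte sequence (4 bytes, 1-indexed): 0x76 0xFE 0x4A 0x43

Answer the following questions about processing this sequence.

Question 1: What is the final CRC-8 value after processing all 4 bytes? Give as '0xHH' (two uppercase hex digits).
After byte 1 (0x76): reg=0x1A
After byte 2 (0xFE): reg=0xB2
After byte 3 (0x4A): reg=0xE6
After byte 4 (0x43): reg=0x72

Answer: 0x72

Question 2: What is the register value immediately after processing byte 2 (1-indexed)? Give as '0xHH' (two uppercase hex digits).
After byte 1 (0x76): reg=0x1A
After byte 2 (0xFE): reg=0xB2

Answer: 0xB2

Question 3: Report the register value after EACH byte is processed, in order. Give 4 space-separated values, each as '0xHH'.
0x1A 0xB2 0xE6 0x72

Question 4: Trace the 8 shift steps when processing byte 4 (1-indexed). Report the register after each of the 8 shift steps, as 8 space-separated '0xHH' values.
Answer: 0x4D 0x9A 0x33 0x66 0xCC 0x9F 0x39 0x72

Derivation:
After byte 1 (0x76): reg=0x1A
After byte 2 (0xFE): reg=0xB2
After byte 3 (0x4A): reg=0xE6
Register before byte 4: 0xE6
After XOR with byte 0x43: 0xA5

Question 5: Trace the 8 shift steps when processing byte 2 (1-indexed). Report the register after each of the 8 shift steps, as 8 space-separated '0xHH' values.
After byte 1 (0x76): reg=0x1A
Register before byte 2: 0x1A
After XOR with byte 0xFE: 0xE4

Answer: 0xCF 0x99 0x35 0x6A 0xD4 0xAF 0x59 0xB2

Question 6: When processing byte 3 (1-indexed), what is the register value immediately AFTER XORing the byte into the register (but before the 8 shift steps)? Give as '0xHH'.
Register before byte 3: 0xB2
Byte 3: 0x4A
0xB2 XOR 0x4A = 0xF8

Answer: 0xF8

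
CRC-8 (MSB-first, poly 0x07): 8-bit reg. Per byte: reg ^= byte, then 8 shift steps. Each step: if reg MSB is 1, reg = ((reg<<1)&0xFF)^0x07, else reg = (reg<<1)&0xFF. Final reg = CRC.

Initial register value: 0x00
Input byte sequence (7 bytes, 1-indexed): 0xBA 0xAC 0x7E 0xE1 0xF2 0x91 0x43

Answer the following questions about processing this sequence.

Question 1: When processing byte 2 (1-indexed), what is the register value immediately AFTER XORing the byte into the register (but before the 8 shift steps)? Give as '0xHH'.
Answer: 0x83

Derivation:
Register before byte 2: 0x2F
Byte 2: 0xAC
0x2F XOR 0xAC = 0x83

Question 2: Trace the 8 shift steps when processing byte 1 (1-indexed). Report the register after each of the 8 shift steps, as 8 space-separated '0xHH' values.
Answer: 0x73 0xE6 0xCB 0x91 0x25 0x4A 0x94 0x2F

Derivation:
Register before byte 1: 0x00
After XOR with byte 0xBA: 0xBA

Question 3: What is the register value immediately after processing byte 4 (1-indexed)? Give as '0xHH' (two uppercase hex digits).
After byte 1 (0xBA): reg=0x2F
After byte 2 (0xAC): reg=0x80
After byte 3 (0x7E): reg=0xF4
After byte 4 (0xE1): reg=0x6B

Answer: 0x6B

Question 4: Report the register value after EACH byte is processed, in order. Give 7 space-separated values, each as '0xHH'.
0x2F 0x80 0xF4 0x6B 0xC6 0xA2 0xA9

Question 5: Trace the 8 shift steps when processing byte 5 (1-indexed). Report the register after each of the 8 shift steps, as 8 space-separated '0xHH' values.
Answer: 0x35 0x6A 0xD4 0xAF 0x59 0xB2 0x63 0xC6

Derivation:
After byte 1 (0xBA): reg=0x2F
After byte 2 (0xAC): reg=0x80
After byte 3 (0x7E): reg=0xF4
After byte 4 (0xE1): reg=0x6B
Register before byte 5: 0x6B
After XOR with byte 0xF2: 0x99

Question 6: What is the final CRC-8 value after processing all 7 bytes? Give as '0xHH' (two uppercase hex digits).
After byte 1 (0xBA): reg=0x2F
After byte 2 (0xAC): reg=0x80
After byte 3 (0x7E): reg=0xF4
After byte 4 (0xE1): reg=0x6B
After byte 5 (0xF2): reg=0xC6
After byte 6 (0x91): reg=0xA2
After byte 7 (0x43): reg=0xA9

Answer: 0xA9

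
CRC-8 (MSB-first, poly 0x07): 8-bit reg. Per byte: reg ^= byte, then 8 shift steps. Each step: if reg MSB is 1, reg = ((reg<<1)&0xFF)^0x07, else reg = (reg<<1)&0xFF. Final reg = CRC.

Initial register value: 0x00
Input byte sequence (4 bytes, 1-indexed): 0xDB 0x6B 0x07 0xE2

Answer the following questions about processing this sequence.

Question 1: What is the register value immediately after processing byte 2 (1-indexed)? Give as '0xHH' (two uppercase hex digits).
After byte 1 (0xDB): reg=0x0F
After byte 2 (0x6B): reg=0x3B

Answer: 0x3B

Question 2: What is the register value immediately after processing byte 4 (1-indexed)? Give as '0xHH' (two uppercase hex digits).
Answer: 0xA5

Derivation:
After byte 1 (0xDB): reg=0x0F
After byte 2 (0x6B): reg=0x3B
After byte 3 (0x07): reg=0xB4
After byte 4 (0xE2): reg=0xA5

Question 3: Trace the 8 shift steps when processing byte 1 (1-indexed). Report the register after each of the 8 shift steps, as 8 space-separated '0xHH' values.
Register before byte 1: 0x00
After XOR with byte 0xDB: 0xDB

Answer: 0xB1 0x65 0xCA 0x93 0x21 0x42 0x84 0x0F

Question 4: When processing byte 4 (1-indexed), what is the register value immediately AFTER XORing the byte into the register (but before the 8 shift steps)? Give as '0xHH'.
Answer: 0x56

Derivation:
Register before byte 4: 0xB4
Byte 4: 0xE2
0xB4 XOR 0xE2 = 0x56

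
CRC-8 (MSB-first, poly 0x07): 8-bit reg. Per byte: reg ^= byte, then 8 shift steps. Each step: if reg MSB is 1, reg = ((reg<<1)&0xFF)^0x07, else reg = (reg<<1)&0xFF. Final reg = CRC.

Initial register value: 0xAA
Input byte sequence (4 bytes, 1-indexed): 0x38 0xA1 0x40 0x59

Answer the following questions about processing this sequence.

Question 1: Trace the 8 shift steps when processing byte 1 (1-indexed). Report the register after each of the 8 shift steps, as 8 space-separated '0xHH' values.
Register before byte 1: 0xAA
After XOR with byte 0x38: 0x92

Answer: 0x23 0x46 0x8C 0x1F 0x3E 0x7C 0xF8 0xF7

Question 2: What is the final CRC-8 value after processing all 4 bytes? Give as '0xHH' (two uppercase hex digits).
Answer: 0x8A

Derivation:
After byte 1 (0x38): reg=0xF7
After byte 2 (0xA1): reg=0xA5
After byte 3 (0x40): reg=0xB5
After byte 4 (0x59): reg=0x8A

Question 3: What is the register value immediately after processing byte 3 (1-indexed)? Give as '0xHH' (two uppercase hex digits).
Answer: 0xB5

Derivation:
After byte 1 (0x38): reg=0xF7
After byte 2 (0xA1): reg=0xA5
After byte 3 (0x40): reg=0xB5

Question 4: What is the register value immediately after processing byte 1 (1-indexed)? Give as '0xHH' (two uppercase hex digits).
Answer: 0xF7

Derivation:
After byte 1 (0x38): reg=0xF7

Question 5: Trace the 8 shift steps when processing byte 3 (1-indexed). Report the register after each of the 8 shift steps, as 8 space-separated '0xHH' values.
After byte 1 (0x38): reg=0xF7
After byte 2 (0xA1): reg=0xA5
Register before byte 3: 0xA5
After XOR with byte 0x40: 0xE5

Answer: 0xCD 0x9D 0x3D 0x7A 0xF4 0xEF 0xD9 0xB5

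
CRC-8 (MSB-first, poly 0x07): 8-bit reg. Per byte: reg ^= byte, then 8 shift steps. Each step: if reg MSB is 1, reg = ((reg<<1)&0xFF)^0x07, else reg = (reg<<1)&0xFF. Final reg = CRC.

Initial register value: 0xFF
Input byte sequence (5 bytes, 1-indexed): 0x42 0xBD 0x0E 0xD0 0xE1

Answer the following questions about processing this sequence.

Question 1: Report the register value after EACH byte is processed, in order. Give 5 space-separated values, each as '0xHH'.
0x3A 0x9C 0xF7 0xF5 0x6C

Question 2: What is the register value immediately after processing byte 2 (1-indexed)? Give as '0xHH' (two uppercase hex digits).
After byte 1 (0x42): reg=0x3A
After byte 2 (0xBD): reg=0x9C

Answer: 0x9C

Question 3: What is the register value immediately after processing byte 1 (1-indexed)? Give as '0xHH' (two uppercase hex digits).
After byte 1 (0x42): reg=0x3A

Answer: 0x3A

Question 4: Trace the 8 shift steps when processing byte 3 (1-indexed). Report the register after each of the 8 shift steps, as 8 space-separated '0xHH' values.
After byte 1 (0x42): reg=0x3A
After byte 2 (0xBD): reg=0x9C
Register before byte 3: 0x9C
After XOR with byte 0x0E: 0x92

Answer: 0x23 0x46 0x8C 0x1F 0x3E 0x7C 0xF8 0xF7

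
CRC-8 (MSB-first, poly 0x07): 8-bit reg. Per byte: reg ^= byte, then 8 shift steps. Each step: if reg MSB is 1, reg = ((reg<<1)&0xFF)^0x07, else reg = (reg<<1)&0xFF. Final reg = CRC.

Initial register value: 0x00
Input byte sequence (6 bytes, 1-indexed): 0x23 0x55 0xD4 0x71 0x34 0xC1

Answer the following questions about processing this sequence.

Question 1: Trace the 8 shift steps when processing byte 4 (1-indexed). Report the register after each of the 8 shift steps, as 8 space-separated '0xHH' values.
Answer: 0xC7 0x89 0x15 0x2A 0x54 0xA8 0x57 0xAE

Derivation:
After byte 1 (0x23): reg=0xE9
After byte 2 (0x55): reg=0x3D
After byte 3 (0xD4): reg=0x91
Register before byte 4: 0x91
After XOR with byte 0x71: 0xE0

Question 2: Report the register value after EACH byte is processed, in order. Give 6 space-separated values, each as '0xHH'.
0xE9 0x3D 0x91 0xAE 0xCF 0x2A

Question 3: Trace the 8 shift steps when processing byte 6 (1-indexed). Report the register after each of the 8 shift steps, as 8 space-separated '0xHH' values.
Answer: 0x1C 0x38 0x70 0xE0 0xC7 0x89 0x15 0x2A

Derivation:
After byte 1 (0x23): reg=0xE9
After byte 2 (0x55): reg=0x3D
After byte 3 (0xD4): reg=0x91
After byte 4 (0x71): reg=0xAE
After byte 5 (0x34): reg=0xCF
Register before byte 6: 0xCF
After XOR with byte 0xC1: 0x0E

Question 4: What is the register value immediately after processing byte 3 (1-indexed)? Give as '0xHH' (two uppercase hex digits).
Answer: 0x91

Derivation:
After byte 1 (0x23): reg=0xE9
After byte 2 (0x55): reg=0x3D
After byte 3 (0xD4): reg=0x91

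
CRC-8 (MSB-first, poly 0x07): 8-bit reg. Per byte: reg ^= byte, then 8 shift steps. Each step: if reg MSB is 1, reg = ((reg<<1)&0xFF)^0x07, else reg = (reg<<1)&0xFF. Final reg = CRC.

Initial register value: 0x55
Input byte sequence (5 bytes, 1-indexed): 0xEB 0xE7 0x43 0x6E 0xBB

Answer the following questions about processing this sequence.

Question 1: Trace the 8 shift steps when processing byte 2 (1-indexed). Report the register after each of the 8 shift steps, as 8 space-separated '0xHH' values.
After byte 1 (0xEB): reg=0x33
Register before byte 2: 0x33
After XOR with byte 0xE7: 0xD4

Answer: 0xAF 0x59 0xB2 0x63 0xC6 0x8B 0x11 0x22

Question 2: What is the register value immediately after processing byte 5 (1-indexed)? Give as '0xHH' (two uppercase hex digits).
Answer: 0xA5

Derivation:
After byte 1 (0xEB): reg=0x33
After byte 2 (0xE7): reg=0x22
After byte 3 (0x43): reg=0x20
After byte 4 (0x6E): reg=0xED
After byte 5 (0xBB): reg=0xA5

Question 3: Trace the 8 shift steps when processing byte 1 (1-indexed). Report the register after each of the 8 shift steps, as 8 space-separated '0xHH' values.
Answer: 0x7B 0xF6 0xEB 0xD1 0xA5 0x4D 0x9A 0x33

Derivation:
Register before byte 1: 0x55
After XOR with byte 0xEB: 0xBE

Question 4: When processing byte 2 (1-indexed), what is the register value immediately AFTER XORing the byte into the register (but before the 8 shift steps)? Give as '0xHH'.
Register before byte 2: 0x33
Byte 2: 0xE7
0x33 XOR 0xE7 = 0xD4

Answer: 0xD4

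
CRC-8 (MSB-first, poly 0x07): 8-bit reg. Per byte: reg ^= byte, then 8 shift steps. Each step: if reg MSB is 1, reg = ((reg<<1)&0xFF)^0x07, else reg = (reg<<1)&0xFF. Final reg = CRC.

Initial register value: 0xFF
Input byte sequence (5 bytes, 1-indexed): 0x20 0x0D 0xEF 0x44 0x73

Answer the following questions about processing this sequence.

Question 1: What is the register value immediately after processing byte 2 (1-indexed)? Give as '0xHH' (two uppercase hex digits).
Answer: 0x5A

Derivation:
After byte 1 (0x20): reg=0x13
After byte 2 (0x0D): reg=0x5A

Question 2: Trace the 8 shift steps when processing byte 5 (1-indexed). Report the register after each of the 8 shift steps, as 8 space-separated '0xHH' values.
Answer: 0x4B 0x96 0x2B 0x56 0xAC 0x5F 0xBE 0x7B

Derivation:
After byte 1 (0x20): reg=0x13
After byte 2 (0x0D): reg=0x5A
After byte 3 (0xEF): reg=0x02
After byte 4 (0x44): reg=0xD5
Register before byte 5: 0xD5
After XOR with byte 0x73: 0xA6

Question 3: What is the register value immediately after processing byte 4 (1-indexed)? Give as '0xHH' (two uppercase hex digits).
Answer: 0xD5

Derivation:
After byte 1 (0x20): reg=0x13
After byte 2 (0x0D): reg=0x5A
After byte 3 (0xEF): reg=0x02
After byte 4 (0x44): reg=0xD5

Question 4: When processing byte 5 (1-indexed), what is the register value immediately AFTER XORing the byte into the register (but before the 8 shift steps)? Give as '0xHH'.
Register before byte 5: 0xD5
Byte 5: 0x73
0xD5 XOR 0x73 = 0xA6

Answer: 0xA6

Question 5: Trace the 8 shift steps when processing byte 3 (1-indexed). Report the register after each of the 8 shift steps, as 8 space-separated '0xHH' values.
After byte 1 (0x20): reg=0x13
After byte 2 (0x0D): reg=0x5A
Register before byte 3: 0x5A
After XOR with byte 0xEF: 0xB5

Answer: 0x6D 0xDA 0xB3 0x61 0xC2 0x83 0x01 0x02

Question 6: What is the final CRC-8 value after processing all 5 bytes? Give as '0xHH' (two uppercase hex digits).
After byte 1 (0x20): reg=0x13
After byte 2 (0x0D): reg=0x5A
After byte 3 (0xEF): reg=0x02
After byte 4 (0x44): reg=0xD5
After byte 5 (0x73): reg=0x7B

Answer: 0x7B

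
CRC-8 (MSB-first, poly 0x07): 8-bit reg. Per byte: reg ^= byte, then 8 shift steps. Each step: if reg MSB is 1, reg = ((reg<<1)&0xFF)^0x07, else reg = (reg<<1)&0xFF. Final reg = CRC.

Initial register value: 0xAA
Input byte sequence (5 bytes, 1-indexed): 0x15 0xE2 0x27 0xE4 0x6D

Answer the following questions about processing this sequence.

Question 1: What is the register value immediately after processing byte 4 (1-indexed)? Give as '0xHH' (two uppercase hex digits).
Answer: 0x25

Derivation:
After byte 1 (0x15): reg=0x34
After byte 2 (0xE2): reg=0x2C
After byte 3 (0x27): reg=0x31
After byte 4 (0xE4): reg=0x25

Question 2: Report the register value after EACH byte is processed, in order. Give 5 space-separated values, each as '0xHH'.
0x34 0x2C 0x31 0x25 0xFF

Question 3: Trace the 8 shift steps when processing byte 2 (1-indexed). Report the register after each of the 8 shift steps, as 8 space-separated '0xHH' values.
Answer: 0xAB 0x51 0xA2 0x43 0x86 0x0B 0x16 0x2C

Derivation:
After byte 1 (0x15): reg=0x34
Register before byte 2: 0x34
After XOR with byte 0xE2: 0xD6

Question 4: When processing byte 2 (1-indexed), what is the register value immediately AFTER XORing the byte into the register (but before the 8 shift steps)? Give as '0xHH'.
Answer: 0xD6

Derivation:
Register before byte 2: 0x34
Byte 2: 0xE2
0x34 XOR 0xE2 = 0xD6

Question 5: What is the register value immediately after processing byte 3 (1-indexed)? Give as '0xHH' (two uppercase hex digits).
After byte 1 (0x15): reg=0x34
After byte 2 (0xE2): reg=0x2C
After byte 3 (0x27): reg=0x31

Answer: 0x31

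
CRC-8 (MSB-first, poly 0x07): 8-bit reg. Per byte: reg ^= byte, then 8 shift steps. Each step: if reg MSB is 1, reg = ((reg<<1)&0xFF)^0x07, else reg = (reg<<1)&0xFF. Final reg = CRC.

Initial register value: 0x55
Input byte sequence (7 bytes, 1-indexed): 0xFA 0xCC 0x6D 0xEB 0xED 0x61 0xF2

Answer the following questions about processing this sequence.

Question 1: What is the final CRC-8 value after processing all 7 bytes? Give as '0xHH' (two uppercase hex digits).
After byte 1 (0xFA): reg=0x44
After byte 2 (0xCC): reg=0xB1
After byte 3 (0x6D): reg=0x1A
After byte 4 (0xEB): reg=0xD9
After byte 5 (0xED): reg=0x8C
After byte 6 (0x61): reg=0x8D
After byte 7 (0xF2): reg=0x7A

Answer: 0x7A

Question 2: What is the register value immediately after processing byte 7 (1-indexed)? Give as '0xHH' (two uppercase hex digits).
After byte 1 (0xFA): reg=0x44
After byte 2 (0xCC): reg=0xB1
After byte 3 (0x6D): reg=0x1A
After byte 4 (0xEB): reg=0xD9
After byte 5 (0xED): reg=0x8C
After byte 6 (0x61): reg=0x8D
After byte 7 (0xF2): reg=0x7A

Answer: 0x7A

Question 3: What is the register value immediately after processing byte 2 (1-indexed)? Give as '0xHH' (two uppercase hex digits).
Answer: 0xB1

Derivation:
After byte 1 (0xFA): reg=0x44
After byte 2 (0xCC): reg=0xB1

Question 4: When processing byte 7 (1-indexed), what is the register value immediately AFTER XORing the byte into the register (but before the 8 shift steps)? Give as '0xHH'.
Answer: 0x7F

Derivation:
Register before byte 7: 0x8D
Byte 7: 0xF2
0x8D XOR 0xF2 = 0x7F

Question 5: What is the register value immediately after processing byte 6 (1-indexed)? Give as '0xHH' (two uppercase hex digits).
Answer: 0x8D

Derivation:
After byte 1 (0xFA): reg=0x44
After byte 2 (0xCC): reg=0xB1
After byte 3 (0x6D): reg=0x1A
After byte 4 (0xEB): reg=0xD9
After byte 5 (0xED): reg=0x8C
After byte 6 (0x61): reg=0x8D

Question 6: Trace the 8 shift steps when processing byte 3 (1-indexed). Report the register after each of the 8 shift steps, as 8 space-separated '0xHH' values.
Answer: 0xBF 0x79 0xF2 0xE3 0xC1 0x85 0x0D 0x1A

Derivation:
After byte 1 (0xFA): reg=0x44
After byte 2 (0xCC): reg=0xB1
Register before byte 3: 0xB1
After XOR with byte 0x6D: 0xDC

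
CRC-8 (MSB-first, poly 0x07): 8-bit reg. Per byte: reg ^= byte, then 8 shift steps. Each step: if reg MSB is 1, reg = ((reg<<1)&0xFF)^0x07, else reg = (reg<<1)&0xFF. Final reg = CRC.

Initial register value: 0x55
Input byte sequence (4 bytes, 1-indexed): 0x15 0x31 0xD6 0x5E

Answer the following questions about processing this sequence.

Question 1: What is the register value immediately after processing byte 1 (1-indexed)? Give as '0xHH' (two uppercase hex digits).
After byte 1 (0x15): reg=0xC7

Answer: 0xC7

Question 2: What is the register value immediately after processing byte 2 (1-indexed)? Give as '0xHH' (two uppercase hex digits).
After byte 1 (0x15): reg=0xC7
After byte 2 (0x31): reg=0xCC

Answer: 0xCC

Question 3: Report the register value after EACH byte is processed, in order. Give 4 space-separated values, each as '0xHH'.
0xC7 0xCC 0x46 0x48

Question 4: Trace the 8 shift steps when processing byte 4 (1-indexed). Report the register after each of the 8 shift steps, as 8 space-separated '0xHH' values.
Answer: 0x30 0x60 0xC0 0x87 0x09 0x12 0x24 0x48

Derivation:
After byte 1 (0x15): reg=0xC7
After byte 2 (0x31): reg=0xCC
After byte 3 (0xD6): reg=0x46
Register before byte 4: 0x46
After XOR with byte 0x5E: 0x18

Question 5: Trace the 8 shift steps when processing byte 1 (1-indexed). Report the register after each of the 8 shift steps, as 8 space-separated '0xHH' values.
Answer: 0x80 0x07 0x0E 0x1C 0x38 0x70 0xE0 0xC7

Derivation:
Register before byte 1: 0x55
After XOR with byte 0x15: 0x40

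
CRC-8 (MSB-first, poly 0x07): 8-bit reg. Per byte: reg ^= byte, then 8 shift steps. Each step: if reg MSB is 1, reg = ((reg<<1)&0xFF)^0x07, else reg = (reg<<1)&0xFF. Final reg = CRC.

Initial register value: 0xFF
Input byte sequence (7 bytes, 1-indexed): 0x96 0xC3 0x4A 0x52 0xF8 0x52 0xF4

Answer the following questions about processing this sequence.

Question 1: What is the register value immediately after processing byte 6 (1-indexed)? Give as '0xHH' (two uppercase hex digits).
After byte 1 (0x96): reg=0x18
After byte 2 (0xC3): reg=0x0F
After byte 3 (0x4A): reg=0xDC
After byte 4 (0x52): reg=0xA3
After byte 5 (0xF8): reg=0x86
After byte 6 (0x52): reg=0x22

Answer: 0x22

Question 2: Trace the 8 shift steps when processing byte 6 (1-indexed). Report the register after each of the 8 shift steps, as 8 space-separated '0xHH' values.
After byte 1 (0x96): reg=0x18
After byte 2 (0xC3): reg=0x0F
After byte 3 (0x4A): reg=0xDC
After byte 4 (0x52): reg=0xA3
After byte 5 (0xF8): reg=0x86
Register before byte 6: 0x86
After XOR with byte 0x52: 0xD4

Answer: 0xAF 0x59 0xB2 0x63 0xC6 0x8B 0x11 0x22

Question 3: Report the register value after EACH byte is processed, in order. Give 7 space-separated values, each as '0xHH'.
0x18 0x0F 0xDC 0xA3 0x86 0x22 0x2C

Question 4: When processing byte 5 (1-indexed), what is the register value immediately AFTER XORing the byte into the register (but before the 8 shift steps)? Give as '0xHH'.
Answer: 0x5B

Derivation:
Register before byte 5: 0xA3
Byte 5: 0xF8
0xA3 XOR 0xF8 = 0x5B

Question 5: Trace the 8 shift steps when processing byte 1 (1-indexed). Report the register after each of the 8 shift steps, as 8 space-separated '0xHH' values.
Register before byte 1: 0xFF
After XOR with byte 0x96: 0x69

Answer: 0xD2 0xA3 0x41 0x82 0x03 0x06 0x0C 0x18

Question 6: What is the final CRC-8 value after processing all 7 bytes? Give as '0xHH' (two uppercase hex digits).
Answer: 0x2C

Derivation:
After byte 1 (0x96): reg=0x18
After byte 2 (0xC3): reg=0x0F
After byte 3 (0x4A): reg=0xDC
After byte 4 (0x52): reg=0xA3
After byte 5 (0xF8): reg=0x86
After byte 6 (0x52): reg=0x22
After byte 7 (0xF4): reg=0x2C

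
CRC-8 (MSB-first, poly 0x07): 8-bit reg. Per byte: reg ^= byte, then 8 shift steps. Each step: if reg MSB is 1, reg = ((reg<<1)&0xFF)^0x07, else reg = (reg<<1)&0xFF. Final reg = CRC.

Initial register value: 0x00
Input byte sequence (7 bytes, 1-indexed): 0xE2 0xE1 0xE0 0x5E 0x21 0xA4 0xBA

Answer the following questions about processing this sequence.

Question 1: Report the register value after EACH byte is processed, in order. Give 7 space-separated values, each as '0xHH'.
0xA0 0xC0 0xE0 0x33 0x7E 0x08 0x17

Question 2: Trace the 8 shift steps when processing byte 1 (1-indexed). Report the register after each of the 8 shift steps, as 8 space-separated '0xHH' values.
Register before byte 1: 0x00
After XOR with byte 0xE2: 0xE2

Answer: 0xC3 0x81 0x05 0x0A 0x14 0x28 0x50 0xA0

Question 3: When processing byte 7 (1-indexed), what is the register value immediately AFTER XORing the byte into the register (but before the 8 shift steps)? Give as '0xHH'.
Answer: 0xB2

Derivation:
Register before byte 7: 0x08
Byte 7: 0xBA
0x08 XOR 0xBA = 0xB2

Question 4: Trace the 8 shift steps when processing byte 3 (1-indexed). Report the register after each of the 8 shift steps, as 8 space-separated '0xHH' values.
After byte 1 (0xE2): reg=0xA0
After byte 2 (0xE1): reg=0xC0
Register before byte 3: 0xC0
After XOR with byte 0xE0: 0x20

Answer: 0x40 0x80 0x07 0x0E 0x1C 0x38 0x70 0xE0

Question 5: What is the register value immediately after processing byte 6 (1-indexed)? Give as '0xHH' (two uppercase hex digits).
Answer: 0x08

Derivation:
After byte 1 (0xE2): reg=0xA0
After byte 2 (0xE1): reg=0xC0
After byte 3 (0xE0): reg=0xE0
After byte 4 (0x5E): reg=0x33
After byte 5 (0x21): reg=0x7E
After byte 6 (0xA4): reg=0x08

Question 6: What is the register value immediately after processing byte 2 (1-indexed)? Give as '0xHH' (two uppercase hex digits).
After byte 1 (0xE2): reg=0xA0
After byte 2 (0xE1): reg=0xC0

Answer: 0xC0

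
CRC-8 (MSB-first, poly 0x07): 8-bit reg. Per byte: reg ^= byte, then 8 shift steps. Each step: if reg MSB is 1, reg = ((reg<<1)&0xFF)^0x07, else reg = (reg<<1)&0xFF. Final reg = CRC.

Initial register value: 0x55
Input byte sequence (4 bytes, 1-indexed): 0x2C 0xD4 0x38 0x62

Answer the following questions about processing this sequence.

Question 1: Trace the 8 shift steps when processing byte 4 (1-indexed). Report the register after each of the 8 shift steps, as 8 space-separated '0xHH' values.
Answer: 0xF2 0xE3 0xC1 0x85 0x0D 0x1A 0x34 0x68

Derivation:
After byte 1 (0x2C): reg=0x68
After byte 2 (0xD4): reg=0x3D
After byte 3 (0x38): reg=0x1B
Register before byte 4: 0x1B
After XOR with byte 0x62: 0x79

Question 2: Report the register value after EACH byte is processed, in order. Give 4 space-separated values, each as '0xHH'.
0x68 0x3D 0x1B 0x68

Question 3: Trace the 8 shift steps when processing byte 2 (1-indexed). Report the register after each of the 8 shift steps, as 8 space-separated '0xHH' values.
After byte 1 (0x2C): reg=0x68
Register before byte 2: 0x68
After XOR with byte 0xD4: 0xBC

Answer: 0x7F 0xFE 0xFB 0xF1 0xE5 0xCD 0x9D 0x3D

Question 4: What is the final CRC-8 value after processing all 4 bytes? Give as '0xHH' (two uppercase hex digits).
Answer: 0x68

Derivation:
After byte 1 (0x2C): reg=0x68
After byte 2 (0xD4): reg=0x3D
After byte 3 (0x38): reg=0x1B
After byte 4 (0x62): reg=0x68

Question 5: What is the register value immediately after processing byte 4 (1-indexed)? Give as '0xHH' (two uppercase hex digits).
Answer: 0x68

Derivation:
After byte 1 (0x2C): reg=0x68
After byte 2 (0xD4): reg=0x3D
After byte 3 (0x38): reg=0x1B
After byte 4 (0x62): reg=0x68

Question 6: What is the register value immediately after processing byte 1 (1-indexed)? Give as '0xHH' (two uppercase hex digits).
Answer: 0x68

Derivation:
After byte 1 (0x2C): reg=0x68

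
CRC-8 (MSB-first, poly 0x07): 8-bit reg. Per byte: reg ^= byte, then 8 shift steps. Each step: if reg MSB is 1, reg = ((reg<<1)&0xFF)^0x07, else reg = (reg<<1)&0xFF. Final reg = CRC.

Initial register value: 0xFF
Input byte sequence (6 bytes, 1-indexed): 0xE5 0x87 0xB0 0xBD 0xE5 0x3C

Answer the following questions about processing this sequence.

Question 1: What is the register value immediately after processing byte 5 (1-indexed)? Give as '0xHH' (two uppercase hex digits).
After byte 1 (0xE5): reg=0x46
After byte 2 (0x87): reg=0x49
After byte 3 (0xB0): reg=0xE1
After byte 4 (0xBD): reg=0x93
After byte 5 (0xE5): reg=0x45

Answer: 0x45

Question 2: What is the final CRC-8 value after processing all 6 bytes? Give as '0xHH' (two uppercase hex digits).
Answer: 0x68

Derivation:
After byte 1 (0xE5): reg=0x46
After byte 2 (0x87): reg=0x49
After byte 3 (0xB0): reg=0xE1
After byte 4 (0xBD): reg=0x93
After byte 5 (0xE5): reg=0x45
After byte 6 (0x3C): reg=0x68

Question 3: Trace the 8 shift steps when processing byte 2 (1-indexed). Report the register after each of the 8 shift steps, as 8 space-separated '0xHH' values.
After byte 1 (0xE5): reg=0x46
Register before byte 2: 0x46
After XOR with byte 0x87: 0xC1

Answer: 0x85 0x0D 0x1A 0x34 0x68 0xD0 0xA7 0x49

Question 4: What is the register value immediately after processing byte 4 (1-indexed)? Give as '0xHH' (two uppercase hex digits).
After byte 1 (0xE5): reg=0x46
After byte 2 (0x87): reg=0x49
After byte 3 (0xB0): reg=0xE1
After byte 4 (0xBD): reg=0x93

Answer: 0x93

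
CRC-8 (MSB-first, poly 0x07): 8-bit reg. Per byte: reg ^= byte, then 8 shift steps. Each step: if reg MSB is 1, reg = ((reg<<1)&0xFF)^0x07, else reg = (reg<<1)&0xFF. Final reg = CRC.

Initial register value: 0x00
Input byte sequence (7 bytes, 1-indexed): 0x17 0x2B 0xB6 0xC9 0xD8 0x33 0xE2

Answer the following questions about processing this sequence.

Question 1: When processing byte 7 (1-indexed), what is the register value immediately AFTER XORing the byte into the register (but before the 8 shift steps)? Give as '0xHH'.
Register before byte 7: 0x4A
Byte 7: 0xE2
0x4A XOR 0xE2 = 0xA8

Answer: 0xA8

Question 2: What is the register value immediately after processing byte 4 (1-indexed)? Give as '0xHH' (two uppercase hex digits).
Answer: 0xEA

Derivation:
After byte 1 (0x17): reg=0x65
After byte 2 (0x2B): reg=0xED
After byte 3 (0xB6): reg=0x86
After byte 4 (0xC9): reg=0xEA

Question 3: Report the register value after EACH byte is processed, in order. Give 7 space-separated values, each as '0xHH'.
0x65 0xED 0x86 0xEA 0x9E 0x4A 0x51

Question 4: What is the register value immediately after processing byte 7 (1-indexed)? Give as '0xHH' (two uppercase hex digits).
After byte 1 (0x17): reg=0x65
After byte 2 (0x2B): reg=0xED
After byte 3 (0xB6): reg=0x86
After byte 4 (0xC9): reg=0xEA
After byte 5 (0xD8): reg=0x9E
After byte 6 (0x33): reg=0x4A
After byte 7 (0xE2): reg=0x51

Answer: 0x51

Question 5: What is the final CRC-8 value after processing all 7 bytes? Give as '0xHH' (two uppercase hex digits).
Answer: 0x51

Derivation:
After byte 1 (0x17): reg=0x65
After byte 2 (0x2B): reg=0xED
After byte 3 (0xB6): reg=0x86
After byte 4 (0xC9): reg=0xEA
After byte 5 (0xD8): reg=0x9E
After byte 6 (0x33): reg=0x4A
After byte 7 (0xE2): reg=0x51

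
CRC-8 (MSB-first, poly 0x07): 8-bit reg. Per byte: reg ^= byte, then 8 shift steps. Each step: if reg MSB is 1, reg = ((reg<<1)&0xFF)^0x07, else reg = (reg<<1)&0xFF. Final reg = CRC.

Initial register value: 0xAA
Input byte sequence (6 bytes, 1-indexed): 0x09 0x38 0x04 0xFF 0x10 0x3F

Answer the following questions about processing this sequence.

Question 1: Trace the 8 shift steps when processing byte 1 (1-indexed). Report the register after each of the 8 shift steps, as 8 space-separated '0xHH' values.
Register before byte 1: 0xAA
After XOR with byte 0x09: 0xA3

Answer: 0x41 0x82 0x03 0x06 0x0C 0x18 0x30 0x60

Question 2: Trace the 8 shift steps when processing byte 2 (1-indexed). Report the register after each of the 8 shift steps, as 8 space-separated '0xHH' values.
After byte 1 (0x09): reg=0x60
Register before byte 2: 0x60
After XOR with byte 0x38: 0x58

Answer: 0xB0 0x67 0xCE 0x9B 0x31 0x62 0xC4 0x8F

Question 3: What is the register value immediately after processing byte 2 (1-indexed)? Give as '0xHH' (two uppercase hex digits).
Answer: 0x8F

Derivation:
After byte 1 (0x09): reg=0x60
After byte 2 (0x38): reg=0x8F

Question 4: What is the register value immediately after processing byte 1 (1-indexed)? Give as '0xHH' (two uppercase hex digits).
Answer: 0x60

Derivation:
After byte 1 (0x09): reg=0x60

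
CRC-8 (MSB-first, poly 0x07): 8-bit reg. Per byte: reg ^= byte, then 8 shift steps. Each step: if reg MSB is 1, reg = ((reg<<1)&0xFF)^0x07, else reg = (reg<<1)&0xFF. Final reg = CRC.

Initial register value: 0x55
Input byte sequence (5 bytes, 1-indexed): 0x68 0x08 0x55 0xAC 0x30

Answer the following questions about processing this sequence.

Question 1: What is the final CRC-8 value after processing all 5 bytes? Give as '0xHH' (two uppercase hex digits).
After byte 1 (0x68): reg=0xB3
After byte 2 (0x08): reg=0x28
After byte 3 (0x55): reg=0x74
After byte 4 (0xAC): reg=0x06
After byte 5 (0x30): reg=0x82

Answer: 0x82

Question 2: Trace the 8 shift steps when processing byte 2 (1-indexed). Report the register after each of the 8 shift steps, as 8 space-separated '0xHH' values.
Answer: 0x71 0xE2 0xC3 0x81 0x05 0x0A 0x14 0x28

Derivation:
After byte 1 (0x68): reg=0xB3
Register before byte 2: 0xB3
After XOR with byte 0x08: 0xBB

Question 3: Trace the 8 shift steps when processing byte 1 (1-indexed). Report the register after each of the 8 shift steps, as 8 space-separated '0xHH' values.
Answer: 0x7A 0xF4 0xEF 0xD9 0xB5 0x6D 0xDA 0xB3

Derivation:
Register before byte 1: 0x55
After XOR with byte 0x68: 0x3D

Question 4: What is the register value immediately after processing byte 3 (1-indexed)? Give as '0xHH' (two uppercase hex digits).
Answer: 0x74

Derivation:
After byte 1 (0x68): reg=0xB3
After byte 2 (0x08): reg=0x28
After byte 3 (0x55): reg=0x74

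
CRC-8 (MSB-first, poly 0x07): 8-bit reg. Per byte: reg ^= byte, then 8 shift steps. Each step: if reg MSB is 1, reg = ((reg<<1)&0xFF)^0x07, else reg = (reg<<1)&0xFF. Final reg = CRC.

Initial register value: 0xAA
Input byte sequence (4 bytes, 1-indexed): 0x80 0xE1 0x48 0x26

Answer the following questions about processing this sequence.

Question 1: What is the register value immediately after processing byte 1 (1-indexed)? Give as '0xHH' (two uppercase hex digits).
Answer: 0xD6

Derivation:
After byte 1 (0x80): reg=0xD6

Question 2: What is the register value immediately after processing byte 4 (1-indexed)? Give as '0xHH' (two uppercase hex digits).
Answer: 0xF6

Derivation:
After byte 1 (0x80): reg=0xD6
After byte 2 (0xE1): reg=0x85
After byte 3 (0x48): reg=0x6D
After byte 4 (0x26): reg=0xF6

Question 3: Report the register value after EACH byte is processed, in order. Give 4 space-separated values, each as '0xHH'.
0xD6 0x85 0x6D 0xF6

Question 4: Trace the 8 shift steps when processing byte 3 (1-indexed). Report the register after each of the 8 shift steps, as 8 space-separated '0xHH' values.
After byte 1 (0x80): reg=0xD6
After byte 2 (0xE1): reg=0x85
Register before byte 3: 0x85
After XOR with byte 0x48: 0xCD

Answer: 0x9D 0x3D 0x7A 0xF4 0xEF 0xD9 0xB5 0x6D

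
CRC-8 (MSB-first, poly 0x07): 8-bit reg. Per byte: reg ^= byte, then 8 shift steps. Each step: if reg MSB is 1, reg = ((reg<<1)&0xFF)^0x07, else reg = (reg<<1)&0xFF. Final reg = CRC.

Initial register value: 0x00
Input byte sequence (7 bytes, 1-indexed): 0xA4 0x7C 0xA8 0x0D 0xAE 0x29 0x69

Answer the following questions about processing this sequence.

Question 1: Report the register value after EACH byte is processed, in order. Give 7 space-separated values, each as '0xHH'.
0x75 0x3F 0xEC 0xA9 0x15 0xB4 0x1D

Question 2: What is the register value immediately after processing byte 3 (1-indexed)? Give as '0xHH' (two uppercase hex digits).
Answer: 0xEC

Derivation:
After byte 1 (0xA4): reg=0x75
After byte 2 (0x7C): reg=0x3F
After byte 3 (0xA8): reg=0xEC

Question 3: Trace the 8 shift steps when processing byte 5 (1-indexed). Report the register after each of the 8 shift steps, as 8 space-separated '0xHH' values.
Answer: 0x0E 0x1C 0x38 0x70 0xE0 0xC7 0x89 0x15

Derivation:
After byte 1 (0xA4): reg=0x75
After byte 2 (0x7C): reg=0x3F
After byte 3 (0xA8): reg=0xEC
After byte 4 (0x0D): reg=0xA9
Register before byte 5: 0xA9
After XOR with byte 0xAE: 0x07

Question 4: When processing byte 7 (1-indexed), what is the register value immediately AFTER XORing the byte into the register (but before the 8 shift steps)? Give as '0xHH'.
Answer: 0xDD

Derivation:
Register before byte 7: 0xB4
Byte 7: 0x69
0xB4 XOR 0x69 = 0xDD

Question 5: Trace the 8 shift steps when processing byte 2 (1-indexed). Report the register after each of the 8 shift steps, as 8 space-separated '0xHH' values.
After byte 1 (0xA4): reg=0x75
Register before byte 2: 0x75
After XOR with byte 0x7C: 0x09

Answer: 0x12 0x24 0x48 0x90 0x27 0x4E 0x9C 0x3F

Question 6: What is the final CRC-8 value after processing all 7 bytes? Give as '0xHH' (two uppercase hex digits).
After byte 1 (0xA4): reg=0x75
After byte 2 (0x7C): reg=0x3F
After byte 3 (0xA8): reg=0xEC
After byte 4 (0x0D): reg=0xA9
After byte 5 (0xAE): reg=0x15
After byte 6 (0x29): reg=0xB4
After byte 7 (0x69): reg=0x1D

Answer: 0x1D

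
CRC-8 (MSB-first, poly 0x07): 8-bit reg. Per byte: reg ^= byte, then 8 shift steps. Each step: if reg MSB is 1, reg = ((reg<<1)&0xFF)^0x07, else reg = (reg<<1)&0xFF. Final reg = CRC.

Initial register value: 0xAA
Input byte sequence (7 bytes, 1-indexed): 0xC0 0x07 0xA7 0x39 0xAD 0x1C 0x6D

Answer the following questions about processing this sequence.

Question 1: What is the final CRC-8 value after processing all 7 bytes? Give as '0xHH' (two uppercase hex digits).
After byte 1 (0xC0): reg=0x11
After byte 2 (0x07): reg=0x62
After byte 3 (0xA7): reg=0x55
After byte 4 (0x39): reg=0x03
After byte 5 (0xAD): reg=0x43
After byte 6 (0x1C): reg=0x9A
After byte 7 (0x6D): reg=0xCB

Answer: 0xCB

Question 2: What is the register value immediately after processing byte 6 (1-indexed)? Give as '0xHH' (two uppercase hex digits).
After byte 1 (0xC0): reg=0x11
After byte 2 (0x07): reg=0x62
After byte 3 (0xA7): reg=0x55
After byte 4 (0x39): reg=0x03
After byte 5 (0xAD): reg=0x43
After byte 6 (0x1C): reg=0x9A

Answer: 0x9A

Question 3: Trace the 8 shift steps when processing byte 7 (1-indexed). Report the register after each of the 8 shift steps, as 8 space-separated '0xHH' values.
Answer: 0xE9 0xD5 0xAD 0x5D 0xBA 0x73 0xE6 0xCB

Derivation:
After byte 1 (0xC0): reg=0x11
After byte 2 (0x07): reg=0x62
After byte 3 (0xA7): reg=0x55
After byte 4 (0x39): reg=0x03
After byte 5 (0xAD): reg=0x43
After byte 6 (0x1C): reg=0x9A
Register before byte 7: 0x9A
After XOR with byte 0x6D: 0xF7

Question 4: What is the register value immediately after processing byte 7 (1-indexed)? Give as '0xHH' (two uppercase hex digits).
Answer: 0xCB

Derivation:
After byte 1 (0xC0): reg=0x11
After byte 2 (0x07): reg=0x62
After byte 3 (0xA7): reg=0x55
After byte 4 (0x39): reg=0x03
After byte 5 (0xAD): reg=0x43
After byte 6 (0x1C): reg=0x9A
After byte 7 (0x6D): reg=0xCB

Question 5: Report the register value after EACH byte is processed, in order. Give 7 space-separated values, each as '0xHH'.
0x11 0x62 0x55 0x03 0x43 0x9A 0xCB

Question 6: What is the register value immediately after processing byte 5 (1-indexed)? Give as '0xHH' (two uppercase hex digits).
Answer: 0x43

Derivation:
After byte 1 (0xC0): reg=0x11
After byte 2 (0x07): reg=0x62
After byte 3 (0xA7): reg=0x55
After byte 4 (0x39): reg=0x03
After byte 5 (0xAD): reg=0x43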